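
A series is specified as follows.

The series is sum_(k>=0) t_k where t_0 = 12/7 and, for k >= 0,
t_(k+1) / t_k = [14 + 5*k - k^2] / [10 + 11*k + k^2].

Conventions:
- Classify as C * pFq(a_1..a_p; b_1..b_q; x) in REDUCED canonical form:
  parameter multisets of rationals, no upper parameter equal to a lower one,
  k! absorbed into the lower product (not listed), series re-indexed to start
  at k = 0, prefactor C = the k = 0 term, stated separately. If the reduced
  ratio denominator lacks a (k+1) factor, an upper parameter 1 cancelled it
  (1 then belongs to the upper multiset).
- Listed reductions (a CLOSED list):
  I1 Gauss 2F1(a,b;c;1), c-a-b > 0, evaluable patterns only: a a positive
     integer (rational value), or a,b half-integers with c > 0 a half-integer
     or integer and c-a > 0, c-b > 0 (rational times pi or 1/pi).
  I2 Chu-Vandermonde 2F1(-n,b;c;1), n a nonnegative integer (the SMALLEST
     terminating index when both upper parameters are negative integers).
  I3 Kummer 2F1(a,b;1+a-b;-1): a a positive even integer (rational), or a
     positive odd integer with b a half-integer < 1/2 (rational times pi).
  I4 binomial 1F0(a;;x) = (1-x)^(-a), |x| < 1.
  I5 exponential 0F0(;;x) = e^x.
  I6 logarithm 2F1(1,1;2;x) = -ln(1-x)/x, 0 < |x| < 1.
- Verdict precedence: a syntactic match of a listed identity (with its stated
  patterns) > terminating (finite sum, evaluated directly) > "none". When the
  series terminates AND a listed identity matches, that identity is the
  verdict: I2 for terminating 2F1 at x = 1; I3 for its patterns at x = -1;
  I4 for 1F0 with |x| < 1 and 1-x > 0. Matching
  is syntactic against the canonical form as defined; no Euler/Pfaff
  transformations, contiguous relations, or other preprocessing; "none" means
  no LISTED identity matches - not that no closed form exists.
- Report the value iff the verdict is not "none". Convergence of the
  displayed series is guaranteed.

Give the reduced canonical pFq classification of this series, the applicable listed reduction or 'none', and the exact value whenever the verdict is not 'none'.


Classification (C = 12/7): 2F1 with upper {-7, 2}, lower {10}, argument x = -1. Verdict: Kummer's theorem (I3) applies (x = -1; c = 10 equals 1+a-b for upper {-7, 2}: listed pattern). Exact value: 54/7.

Key step: x = (-1) and the expanded ratio factors over Q; C = 12/7, x = -1, roots give parameters.
Ratio: r(k) = (-1) * (k-7) (k+2) / [(k+10) (k+1)] - rational in k. x = (-1); t_0 = 12/7; negate the roots.


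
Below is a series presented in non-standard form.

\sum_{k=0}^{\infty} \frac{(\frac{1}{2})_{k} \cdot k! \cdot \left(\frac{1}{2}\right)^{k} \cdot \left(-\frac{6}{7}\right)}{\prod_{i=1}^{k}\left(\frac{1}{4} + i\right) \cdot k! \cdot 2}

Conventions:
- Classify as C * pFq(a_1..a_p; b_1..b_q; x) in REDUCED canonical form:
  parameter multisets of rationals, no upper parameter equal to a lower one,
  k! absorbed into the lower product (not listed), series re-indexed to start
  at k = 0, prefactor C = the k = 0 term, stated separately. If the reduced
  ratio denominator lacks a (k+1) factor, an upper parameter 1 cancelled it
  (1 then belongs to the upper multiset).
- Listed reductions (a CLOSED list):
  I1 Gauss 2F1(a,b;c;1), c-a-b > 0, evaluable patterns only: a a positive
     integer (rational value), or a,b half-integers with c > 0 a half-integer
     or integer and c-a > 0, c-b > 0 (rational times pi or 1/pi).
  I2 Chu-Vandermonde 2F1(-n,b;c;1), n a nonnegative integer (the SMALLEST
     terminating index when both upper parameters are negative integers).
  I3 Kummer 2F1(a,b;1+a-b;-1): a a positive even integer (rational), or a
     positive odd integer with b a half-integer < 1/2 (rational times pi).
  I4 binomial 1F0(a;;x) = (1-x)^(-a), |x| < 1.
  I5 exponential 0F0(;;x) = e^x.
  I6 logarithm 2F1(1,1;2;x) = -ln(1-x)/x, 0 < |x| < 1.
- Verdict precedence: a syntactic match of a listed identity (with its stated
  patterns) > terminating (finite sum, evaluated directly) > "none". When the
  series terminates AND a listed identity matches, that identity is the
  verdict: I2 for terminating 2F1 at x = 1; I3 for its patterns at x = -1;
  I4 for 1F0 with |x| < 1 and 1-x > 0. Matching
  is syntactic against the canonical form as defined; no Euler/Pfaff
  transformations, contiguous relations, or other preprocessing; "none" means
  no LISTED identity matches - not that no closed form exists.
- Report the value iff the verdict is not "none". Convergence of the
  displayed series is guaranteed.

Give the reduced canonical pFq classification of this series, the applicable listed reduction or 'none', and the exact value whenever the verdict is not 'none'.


Classification (C = -\frac{3}{7}): 2F1 with upper {\frac{1}{2}, 1}, lower {\frac{5}{4}}, argument x = \frac{1}{2}. Verdict: none. A 2F1 with upper {\frac{1}{2}, 1} fits none of I1-I6 at x = \frac{1}{2}; the sum runs forever.

First insight: t_0 being -\frac{3}{7}, the lower running product (C = -3/7) is a rising factorial.
Ratio: r(k) = \frac{1}{2} * (k+\frac{1}{2}) (k+1) / [(k+\frac{5}{4}) (k+1)] - rational in k. x = \frac{1}{2}; t_0 = -\frac{3}{7}; negate the roots.


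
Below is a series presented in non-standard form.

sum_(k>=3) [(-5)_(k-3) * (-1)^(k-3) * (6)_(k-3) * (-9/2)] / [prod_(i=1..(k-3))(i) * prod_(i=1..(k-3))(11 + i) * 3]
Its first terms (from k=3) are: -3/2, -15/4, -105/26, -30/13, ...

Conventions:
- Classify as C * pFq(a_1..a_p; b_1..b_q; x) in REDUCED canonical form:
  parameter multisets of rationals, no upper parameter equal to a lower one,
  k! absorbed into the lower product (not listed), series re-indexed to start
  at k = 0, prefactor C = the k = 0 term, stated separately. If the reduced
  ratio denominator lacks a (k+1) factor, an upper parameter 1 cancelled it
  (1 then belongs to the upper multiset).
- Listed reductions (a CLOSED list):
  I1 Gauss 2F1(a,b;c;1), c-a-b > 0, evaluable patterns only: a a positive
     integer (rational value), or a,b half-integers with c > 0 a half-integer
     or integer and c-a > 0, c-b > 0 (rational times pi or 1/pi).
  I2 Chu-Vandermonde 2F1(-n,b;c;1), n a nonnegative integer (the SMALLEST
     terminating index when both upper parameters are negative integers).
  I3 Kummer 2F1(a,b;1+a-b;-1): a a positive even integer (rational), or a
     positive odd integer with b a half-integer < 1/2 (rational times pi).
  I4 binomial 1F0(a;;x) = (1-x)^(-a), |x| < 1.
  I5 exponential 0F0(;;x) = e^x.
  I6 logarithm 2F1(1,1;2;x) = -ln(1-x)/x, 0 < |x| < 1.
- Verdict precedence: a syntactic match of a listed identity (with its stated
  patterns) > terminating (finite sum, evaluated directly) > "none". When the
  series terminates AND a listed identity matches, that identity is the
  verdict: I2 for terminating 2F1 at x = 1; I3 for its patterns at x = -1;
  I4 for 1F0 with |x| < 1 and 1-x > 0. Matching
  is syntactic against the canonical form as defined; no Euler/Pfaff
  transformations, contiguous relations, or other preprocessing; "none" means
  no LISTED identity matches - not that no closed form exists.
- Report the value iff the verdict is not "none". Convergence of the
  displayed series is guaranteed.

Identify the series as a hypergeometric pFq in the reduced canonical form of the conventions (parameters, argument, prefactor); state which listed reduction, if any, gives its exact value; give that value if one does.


With C = -3/2: the canonical form is 2F1(-5, 6; 12; -1). Verdict (x = -1): the Kummer evaluation I3 applies (x = -1; c = 12 equals 1+a-b for upper {-5, 6}: listed pattern). Its exact value is -99/8.

The tell: x = (-1) and the lower running product (C = -3/2) is a rising factorial.
Term ratio: r(k) = (-1) * (k-5) (k+6) / [(k+12) (k+1)] - poly over poly, x = (-1) from leading terms; C = -3/2 at k = 0.


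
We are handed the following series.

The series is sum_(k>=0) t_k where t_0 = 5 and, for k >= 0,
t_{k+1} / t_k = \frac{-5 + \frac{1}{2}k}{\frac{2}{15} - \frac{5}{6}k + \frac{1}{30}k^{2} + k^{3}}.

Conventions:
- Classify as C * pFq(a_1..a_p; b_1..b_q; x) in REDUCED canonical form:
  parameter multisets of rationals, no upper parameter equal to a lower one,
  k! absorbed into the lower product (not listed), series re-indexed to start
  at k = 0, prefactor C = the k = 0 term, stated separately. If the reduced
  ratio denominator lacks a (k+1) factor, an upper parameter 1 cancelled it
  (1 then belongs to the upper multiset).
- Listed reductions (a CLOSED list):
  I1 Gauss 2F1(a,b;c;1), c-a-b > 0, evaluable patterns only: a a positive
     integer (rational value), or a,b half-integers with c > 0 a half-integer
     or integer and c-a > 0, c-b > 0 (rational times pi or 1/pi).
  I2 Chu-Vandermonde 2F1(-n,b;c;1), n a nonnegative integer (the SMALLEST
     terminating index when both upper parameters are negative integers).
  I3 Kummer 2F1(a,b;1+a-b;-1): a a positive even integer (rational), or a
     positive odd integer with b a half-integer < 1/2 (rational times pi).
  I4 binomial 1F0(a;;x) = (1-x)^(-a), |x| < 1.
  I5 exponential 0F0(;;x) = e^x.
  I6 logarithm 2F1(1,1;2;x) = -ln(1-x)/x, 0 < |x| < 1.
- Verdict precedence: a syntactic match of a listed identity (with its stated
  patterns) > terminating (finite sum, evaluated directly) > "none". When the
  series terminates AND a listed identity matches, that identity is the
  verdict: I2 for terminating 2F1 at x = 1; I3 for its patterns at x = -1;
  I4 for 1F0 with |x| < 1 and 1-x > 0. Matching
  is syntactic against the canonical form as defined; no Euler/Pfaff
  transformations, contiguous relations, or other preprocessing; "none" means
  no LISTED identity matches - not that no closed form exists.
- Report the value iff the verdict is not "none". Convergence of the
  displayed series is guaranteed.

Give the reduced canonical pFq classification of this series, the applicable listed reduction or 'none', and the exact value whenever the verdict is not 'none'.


Classification (C = 5): 1F2 with upper {-10}, lower {-\frac{4}{5}, -\frac{1}{6}}, argument x = \frac{1}{2}. Verdict: terminating. (-10)_k vanishes past k = 10, leaving a 11-term sum, computed directly. Value: \frac{118459397784806174889235}{116172316508417641472}.

Key step: t_0 = 5 here, and factor the ratio over Q (C = 5, x = 1/2): negated roots = parameters.
Adjacent-term ratio: r(k) = \frac{1}{2} * (k-10) / [(k-\frac{4}{5}) (k-\frac{1}{6}) (k+1)] - rational in k, leading ratio \frac{1}{2}; with t_0 = 5, classification follows.


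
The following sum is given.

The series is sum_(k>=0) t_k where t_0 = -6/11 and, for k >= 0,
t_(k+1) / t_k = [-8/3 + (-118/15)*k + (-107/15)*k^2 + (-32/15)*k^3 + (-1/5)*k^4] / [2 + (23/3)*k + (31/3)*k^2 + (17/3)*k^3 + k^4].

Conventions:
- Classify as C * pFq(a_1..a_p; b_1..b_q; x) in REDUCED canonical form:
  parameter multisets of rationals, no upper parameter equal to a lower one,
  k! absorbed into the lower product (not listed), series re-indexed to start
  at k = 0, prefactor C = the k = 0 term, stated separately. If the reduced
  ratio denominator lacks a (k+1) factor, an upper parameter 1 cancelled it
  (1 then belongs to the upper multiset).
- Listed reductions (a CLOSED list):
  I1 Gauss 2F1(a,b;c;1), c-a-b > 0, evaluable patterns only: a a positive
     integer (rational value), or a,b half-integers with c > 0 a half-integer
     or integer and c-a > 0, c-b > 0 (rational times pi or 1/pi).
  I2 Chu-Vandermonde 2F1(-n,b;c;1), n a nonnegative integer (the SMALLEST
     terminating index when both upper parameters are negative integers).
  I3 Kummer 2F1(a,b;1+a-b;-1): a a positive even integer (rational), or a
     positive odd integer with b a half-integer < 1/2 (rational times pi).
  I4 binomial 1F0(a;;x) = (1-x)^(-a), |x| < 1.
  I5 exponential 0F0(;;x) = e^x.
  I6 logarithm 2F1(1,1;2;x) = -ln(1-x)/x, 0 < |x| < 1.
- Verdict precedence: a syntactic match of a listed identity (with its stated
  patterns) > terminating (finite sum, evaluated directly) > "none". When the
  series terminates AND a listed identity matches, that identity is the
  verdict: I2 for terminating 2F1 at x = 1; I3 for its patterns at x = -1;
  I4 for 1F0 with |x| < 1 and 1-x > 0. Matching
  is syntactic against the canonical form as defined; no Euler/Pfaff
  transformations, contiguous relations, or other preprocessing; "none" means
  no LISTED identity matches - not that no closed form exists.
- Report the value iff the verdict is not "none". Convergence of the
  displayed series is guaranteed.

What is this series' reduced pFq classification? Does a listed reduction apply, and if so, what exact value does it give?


Key step: from the first term -6/11: the expanded ratio factors over Q; prefactor -6/11, roots give parameters.
Consecutive-term ratio: r(k) = (-1/5) * (k+4) (k+5) / [(k+3) (k+1)] - rational in k, leading ratio (-1/5); with t_0 = -6/11, classification follows.

Reduced: x = -1/5, 2F1, upper = {4, 5}, lower = {3}, C = -6/11. Verdict: none. Every listed pattern misses the 2F1 form at -1/5, upper {4, 5}.


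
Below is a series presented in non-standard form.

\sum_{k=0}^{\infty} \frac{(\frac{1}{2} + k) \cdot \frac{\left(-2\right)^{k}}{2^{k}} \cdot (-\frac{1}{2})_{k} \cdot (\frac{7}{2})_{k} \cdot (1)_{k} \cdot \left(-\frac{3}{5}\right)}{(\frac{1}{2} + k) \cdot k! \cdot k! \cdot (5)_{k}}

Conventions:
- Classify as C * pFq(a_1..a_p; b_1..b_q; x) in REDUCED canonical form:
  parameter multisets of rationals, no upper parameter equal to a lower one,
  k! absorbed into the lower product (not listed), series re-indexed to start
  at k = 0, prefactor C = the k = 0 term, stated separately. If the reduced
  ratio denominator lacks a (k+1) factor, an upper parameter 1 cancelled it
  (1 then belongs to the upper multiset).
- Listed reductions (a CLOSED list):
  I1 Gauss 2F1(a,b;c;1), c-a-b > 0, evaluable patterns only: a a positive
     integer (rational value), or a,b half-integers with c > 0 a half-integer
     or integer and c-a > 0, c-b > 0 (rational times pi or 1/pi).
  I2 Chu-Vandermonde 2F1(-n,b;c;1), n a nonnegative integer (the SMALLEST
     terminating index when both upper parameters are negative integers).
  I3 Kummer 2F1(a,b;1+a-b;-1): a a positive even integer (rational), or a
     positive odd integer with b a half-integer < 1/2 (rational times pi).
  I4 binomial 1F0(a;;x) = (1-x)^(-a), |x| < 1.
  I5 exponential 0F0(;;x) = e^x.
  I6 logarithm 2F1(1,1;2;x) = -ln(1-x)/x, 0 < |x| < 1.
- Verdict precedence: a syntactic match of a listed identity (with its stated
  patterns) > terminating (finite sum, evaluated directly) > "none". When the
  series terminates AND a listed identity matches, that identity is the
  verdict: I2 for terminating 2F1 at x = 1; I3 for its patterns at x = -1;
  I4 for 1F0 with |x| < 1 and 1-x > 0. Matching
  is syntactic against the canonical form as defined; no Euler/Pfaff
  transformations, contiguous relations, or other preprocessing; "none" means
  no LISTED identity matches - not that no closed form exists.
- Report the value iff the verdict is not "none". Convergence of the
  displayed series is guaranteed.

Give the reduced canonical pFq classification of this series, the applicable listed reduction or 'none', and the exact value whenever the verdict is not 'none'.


With C = -\frac{3}{5}: the canonical form is 2F1(-\frac{1}{2}, \frac{7}{2}; 5; -1). Verdict: none. A 2F1 with upper {-\frac{1}{2}, \frac{7}{2}} fits none of I1-I6 at x = -1; the sum runs forever.

Structural cue: x = -1 and striking the common factor k + 1/2 reduces the term (prefactor -3/5).
Ratio: r(k) = -1 * (k-\frac{1}{2}) (k+\frac{7}{2}) / [(k+5) (k+1)] - poly over poly, x = -1 from leading terms; C = -\frac{3}{5} at k = 0.


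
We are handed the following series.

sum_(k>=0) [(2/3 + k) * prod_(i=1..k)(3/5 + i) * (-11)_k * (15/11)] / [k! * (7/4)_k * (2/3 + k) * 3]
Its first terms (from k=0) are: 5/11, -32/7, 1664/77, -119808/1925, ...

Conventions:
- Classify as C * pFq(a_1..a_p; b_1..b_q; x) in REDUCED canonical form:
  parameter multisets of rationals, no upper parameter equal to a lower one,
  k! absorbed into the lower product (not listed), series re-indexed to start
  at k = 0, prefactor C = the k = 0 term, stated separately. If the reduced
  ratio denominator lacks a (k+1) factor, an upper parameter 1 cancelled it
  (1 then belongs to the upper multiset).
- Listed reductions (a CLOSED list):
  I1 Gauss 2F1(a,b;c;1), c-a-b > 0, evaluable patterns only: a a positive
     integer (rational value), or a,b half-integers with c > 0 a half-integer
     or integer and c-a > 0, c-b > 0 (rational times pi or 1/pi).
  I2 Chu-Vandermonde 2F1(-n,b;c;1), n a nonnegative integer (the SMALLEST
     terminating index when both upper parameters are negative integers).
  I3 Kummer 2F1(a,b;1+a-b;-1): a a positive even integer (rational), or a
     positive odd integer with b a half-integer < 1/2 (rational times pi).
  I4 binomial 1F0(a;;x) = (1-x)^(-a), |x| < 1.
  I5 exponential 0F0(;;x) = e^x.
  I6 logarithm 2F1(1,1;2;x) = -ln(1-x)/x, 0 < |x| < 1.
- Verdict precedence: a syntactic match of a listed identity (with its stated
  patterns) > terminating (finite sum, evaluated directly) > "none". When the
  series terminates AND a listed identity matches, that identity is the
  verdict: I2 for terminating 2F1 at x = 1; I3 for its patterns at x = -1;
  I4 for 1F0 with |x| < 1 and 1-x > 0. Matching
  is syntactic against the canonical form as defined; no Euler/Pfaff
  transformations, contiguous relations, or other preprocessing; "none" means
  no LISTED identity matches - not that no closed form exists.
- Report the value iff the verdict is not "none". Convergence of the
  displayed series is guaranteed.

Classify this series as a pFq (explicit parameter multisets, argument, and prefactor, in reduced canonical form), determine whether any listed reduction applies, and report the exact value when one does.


Reduced: x = 1, 2F1, upper = {-11, 8/5}, lower = {7/4}, C = 5/11. Verdict: the Chu-Vandermonde identity I2 applies (terminating 2F1 at x = 1 with n = 11, b = 8/5, c = 7/4). Its exact value is 101068218623/74343994140625.

Key observation: from the first term 5/11: the factor k + 2/3 cancels (top and bottom), leaving prefactor 5/11.
Consecutive-term ratio: r(k) = 1 * (k-11) (k+8/5) / [(k+7/4) (k+1)] - rational in k, leading ratio 1; with t_0 = 5/11, classification follows.


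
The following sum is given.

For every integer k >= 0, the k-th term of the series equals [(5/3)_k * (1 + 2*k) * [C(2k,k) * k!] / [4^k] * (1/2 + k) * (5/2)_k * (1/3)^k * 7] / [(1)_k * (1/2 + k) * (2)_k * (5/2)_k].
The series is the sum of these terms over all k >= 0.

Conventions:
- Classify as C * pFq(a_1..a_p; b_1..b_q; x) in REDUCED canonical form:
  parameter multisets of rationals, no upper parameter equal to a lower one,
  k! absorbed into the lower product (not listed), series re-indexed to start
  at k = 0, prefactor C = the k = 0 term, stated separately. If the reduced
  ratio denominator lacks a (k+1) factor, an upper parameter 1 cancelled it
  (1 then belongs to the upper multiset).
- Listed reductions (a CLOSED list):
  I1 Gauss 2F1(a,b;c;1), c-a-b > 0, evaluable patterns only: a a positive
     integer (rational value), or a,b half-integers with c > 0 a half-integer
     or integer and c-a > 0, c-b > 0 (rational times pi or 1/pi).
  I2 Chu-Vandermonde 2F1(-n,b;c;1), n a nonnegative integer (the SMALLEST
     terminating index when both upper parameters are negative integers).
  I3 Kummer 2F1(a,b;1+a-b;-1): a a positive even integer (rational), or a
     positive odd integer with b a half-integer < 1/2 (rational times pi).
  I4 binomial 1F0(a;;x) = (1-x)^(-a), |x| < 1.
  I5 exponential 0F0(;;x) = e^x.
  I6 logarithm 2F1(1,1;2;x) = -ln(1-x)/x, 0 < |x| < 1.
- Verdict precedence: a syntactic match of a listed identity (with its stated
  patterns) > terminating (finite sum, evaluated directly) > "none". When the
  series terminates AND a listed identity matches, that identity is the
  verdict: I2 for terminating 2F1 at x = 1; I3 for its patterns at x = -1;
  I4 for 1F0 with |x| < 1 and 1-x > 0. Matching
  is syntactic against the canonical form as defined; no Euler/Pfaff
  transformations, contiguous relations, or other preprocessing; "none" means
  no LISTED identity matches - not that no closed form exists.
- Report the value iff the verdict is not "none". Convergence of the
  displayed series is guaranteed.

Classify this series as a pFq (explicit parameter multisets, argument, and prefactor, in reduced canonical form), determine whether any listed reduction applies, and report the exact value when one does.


At argument 1/3: a 2F1 with upper {3/2, 5/3}, lower {2}, scaled by C = 7. Verdict: none - at argument 1/3 the multisets {3/2, 5/3} ; {2} match no listed identity.

First insight: x = (1/3) and k + 1/2 divides numerator and denominator alike; C = 7, x = 1/3 after cancelling.
Consecutive-term ratio: r(k) = (1/3) * (k+3/2) (k+5/3) / [(k+2) (k+1)] ; factor over Q: parameters, x = (1/3), and C = 7.


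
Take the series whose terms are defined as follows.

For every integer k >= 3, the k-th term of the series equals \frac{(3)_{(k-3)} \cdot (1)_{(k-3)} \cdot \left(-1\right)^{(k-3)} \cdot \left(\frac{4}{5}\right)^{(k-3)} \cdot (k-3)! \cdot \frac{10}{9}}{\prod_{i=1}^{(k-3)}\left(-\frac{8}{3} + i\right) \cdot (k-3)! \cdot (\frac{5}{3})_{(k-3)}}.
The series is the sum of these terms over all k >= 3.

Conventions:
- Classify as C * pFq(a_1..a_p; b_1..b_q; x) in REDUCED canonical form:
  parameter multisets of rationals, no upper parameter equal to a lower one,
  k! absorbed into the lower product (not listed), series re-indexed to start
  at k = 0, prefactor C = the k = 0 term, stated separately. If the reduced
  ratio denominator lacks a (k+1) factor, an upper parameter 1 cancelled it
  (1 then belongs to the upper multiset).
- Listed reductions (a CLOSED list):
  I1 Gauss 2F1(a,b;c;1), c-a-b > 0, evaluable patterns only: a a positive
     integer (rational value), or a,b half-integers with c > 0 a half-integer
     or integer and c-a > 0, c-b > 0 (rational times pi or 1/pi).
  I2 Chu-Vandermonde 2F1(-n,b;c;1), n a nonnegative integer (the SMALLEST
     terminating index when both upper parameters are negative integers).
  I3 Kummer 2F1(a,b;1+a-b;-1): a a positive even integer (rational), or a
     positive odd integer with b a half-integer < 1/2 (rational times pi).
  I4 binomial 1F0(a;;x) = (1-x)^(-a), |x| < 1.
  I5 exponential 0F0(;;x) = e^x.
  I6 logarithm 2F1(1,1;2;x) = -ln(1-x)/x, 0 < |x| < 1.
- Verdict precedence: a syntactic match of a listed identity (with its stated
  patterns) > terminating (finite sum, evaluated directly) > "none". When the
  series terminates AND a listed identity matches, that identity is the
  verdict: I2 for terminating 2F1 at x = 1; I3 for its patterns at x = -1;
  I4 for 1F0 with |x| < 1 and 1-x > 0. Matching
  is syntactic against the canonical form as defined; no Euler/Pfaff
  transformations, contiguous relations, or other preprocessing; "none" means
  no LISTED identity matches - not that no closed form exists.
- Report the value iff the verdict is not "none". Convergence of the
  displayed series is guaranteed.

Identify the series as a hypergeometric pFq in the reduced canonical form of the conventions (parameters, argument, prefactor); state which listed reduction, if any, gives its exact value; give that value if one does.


This is \frac{10}{9} * 3F2(1, 1, 3; -\frac{5}{3}, \frac{5}{3}; -\frac{4}{5}) in reduced canonical form. Verdict: none. A 3F2 with upper {1, 1, 3} fits none of I1-I6 at x = -\frac{4}{5}; the sum runs forever.

First insight: with t_0 = \frac{10}{9}, the (-1)^k factor (C = 10/9, x = -4/5) folds into the argument's sign.
Term ratio: r(k) = -\frac{4}{5} * (k+1) (k+1) (k+3) / [(k-\frac{5}{3}) (k+\frac{5}{3}) (k+1)] - rational; roots negated = parameters, x = -\frac{4}{5}, C = \frac{10}{9}.


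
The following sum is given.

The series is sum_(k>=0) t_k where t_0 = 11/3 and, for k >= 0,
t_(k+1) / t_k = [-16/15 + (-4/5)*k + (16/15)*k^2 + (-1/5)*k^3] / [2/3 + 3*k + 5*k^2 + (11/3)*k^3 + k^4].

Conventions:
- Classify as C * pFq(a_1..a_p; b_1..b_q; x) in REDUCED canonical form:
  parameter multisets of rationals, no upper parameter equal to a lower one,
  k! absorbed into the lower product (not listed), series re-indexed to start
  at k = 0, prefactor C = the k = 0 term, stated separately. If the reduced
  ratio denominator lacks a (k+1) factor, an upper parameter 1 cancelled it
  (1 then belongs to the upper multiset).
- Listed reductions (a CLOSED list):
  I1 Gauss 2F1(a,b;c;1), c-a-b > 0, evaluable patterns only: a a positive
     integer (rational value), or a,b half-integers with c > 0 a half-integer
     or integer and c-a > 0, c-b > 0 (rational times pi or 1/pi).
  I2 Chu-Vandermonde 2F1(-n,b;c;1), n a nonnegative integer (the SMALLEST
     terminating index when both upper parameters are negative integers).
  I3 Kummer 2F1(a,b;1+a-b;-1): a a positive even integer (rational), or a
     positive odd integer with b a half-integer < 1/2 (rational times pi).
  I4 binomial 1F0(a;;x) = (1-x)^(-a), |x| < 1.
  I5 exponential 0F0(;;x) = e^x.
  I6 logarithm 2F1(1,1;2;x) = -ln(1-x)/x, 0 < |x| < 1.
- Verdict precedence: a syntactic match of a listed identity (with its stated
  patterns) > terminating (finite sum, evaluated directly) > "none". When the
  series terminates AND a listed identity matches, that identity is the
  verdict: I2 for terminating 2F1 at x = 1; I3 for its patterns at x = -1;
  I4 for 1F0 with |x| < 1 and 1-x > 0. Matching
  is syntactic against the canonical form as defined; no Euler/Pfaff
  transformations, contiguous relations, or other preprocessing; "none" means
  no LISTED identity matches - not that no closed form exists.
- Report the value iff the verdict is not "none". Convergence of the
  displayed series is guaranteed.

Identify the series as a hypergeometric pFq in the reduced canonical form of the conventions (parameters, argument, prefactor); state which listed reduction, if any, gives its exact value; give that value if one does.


With C = 11/3: the canonical form is 2F2(-4, -2; 1, 1; -1/5). Verdict: terminating - upper parameter -2 makes this a finite sum (last index 2), evaluated exactly. Value: -44/25.

Structural cue: from the first term 11/3: factor the ratio over Q (C = 11/3, x = -1/5): negated roots = parameters.
Consecutive-term ratio: r(k) = (-1/5) * (k-4) (k-2) / [(k+1) (k+1) (k+1)] - poly over poly, x = (-1/5) from leading terms; C = 11/3 at k = 0.


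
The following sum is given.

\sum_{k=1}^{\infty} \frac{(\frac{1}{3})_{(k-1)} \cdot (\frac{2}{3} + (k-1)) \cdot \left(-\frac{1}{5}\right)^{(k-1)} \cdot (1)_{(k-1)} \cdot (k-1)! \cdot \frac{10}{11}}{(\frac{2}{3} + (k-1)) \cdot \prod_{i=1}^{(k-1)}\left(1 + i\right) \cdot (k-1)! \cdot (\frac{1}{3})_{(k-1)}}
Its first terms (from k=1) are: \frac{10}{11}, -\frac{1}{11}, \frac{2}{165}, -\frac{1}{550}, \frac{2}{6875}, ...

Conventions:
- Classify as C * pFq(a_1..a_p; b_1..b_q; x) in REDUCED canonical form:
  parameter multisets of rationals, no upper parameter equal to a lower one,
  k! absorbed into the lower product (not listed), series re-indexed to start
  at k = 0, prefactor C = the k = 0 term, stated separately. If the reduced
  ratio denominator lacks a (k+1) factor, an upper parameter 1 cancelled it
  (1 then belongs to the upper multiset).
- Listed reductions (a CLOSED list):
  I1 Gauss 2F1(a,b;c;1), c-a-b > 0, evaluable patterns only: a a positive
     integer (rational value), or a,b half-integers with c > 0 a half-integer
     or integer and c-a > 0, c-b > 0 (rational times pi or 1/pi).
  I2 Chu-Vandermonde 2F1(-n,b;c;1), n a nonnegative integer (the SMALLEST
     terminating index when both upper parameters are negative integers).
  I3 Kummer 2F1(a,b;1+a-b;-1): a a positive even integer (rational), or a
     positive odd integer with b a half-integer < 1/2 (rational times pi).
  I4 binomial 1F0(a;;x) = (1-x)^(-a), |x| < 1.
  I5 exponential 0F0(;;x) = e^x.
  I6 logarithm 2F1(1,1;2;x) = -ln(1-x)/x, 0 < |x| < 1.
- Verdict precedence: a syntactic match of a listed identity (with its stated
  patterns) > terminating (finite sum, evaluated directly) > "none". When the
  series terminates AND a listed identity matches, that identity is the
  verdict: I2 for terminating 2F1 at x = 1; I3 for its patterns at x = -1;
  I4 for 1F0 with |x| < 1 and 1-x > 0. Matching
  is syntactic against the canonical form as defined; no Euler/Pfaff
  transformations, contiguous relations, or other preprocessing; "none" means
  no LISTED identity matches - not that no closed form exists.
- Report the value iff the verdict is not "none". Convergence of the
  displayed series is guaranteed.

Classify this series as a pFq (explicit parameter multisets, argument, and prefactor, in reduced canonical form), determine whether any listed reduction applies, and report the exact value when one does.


Prefactor \frac{10}{11}, argument -\frac{1}{5}: 2F1 with upper {1, 1} over lower {2}. Verdict (x = -\frac{1}{5}): logarithm (I6) applies (the logarithm: parameters (1,1;2), x = -\frac{1}{5}). Exact value: \frac{50}{11} \cdot \ln\left(\frac{6}{5}\right).

Key observation: from the first term \frac{10}{11}: striking the common factor k + 2/3 reduces the term (C = 10/11, x = -1/5).
Step ratio: r(k) = -\frac{1}{5} * (k+1) (k+1) / [(k+2) (k+1)] ; factor over Q: parameters, x = -\frac{1}{5}, and C = \frac{10}{11}.


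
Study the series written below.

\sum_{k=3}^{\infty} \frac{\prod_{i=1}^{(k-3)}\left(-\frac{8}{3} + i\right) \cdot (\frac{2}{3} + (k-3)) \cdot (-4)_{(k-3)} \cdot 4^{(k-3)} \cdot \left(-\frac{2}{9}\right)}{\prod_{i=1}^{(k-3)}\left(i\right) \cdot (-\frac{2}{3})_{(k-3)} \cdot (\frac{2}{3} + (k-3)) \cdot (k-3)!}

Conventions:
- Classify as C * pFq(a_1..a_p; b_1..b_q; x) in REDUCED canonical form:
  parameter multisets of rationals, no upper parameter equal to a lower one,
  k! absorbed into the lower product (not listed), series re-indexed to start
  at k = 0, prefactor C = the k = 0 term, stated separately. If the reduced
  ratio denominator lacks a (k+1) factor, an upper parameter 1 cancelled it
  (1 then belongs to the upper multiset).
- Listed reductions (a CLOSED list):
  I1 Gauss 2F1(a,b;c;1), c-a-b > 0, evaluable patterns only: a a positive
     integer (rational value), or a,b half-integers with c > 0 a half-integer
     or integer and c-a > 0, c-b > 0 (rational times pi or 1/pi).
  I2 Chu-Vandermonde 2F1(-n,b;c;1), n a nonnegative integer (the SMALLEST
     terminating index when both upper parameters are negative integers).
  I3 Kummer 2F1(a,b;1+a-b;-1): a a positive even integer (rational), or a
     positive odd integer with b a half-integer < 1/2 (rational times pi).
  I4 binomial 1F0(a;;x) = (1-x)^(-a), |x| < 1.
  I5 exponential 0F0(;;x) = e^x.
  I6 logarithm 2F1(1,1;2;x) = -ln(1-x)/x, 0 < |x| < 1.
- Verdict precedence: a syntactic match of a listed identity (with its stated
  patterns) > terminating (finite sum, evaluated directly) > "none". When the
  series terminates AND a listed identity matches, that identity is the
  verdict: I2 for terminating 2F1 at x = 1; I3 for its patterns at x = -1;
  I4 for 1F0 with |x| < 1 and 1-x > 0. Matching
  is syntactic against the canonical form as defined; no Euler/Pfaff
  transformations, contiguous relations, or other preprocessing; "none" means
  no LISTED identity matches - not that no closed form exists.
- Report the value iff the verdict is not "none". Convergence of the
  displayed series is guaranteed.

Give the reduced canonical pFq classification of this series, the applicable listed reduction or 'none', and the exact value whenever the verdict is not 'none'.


This is -\frac{2}{9} * 2F2(-4, -\frac{5}{3}; -\frac{2}{3}, 1; 4) in reduced canonical form. Verdict: terminating - no listed pattern fits, but -4 in the upper list cuts the series at k = 4; direct evaluation. Hence: \frac{3266}{63}.

First insight: t_0 being -\frac{2}{9}, the running product (C = -2/9, x = 4) telescopes to a rising factorial.
Term ratio: r(k) = 4 * (k-4) (k-\frac{5}{3}) / [(k-\frac{2}{3}) (k+1) (k+1)] - rational in k. x = 4; t_0 = -\frac{2}{9}; negate the roots.


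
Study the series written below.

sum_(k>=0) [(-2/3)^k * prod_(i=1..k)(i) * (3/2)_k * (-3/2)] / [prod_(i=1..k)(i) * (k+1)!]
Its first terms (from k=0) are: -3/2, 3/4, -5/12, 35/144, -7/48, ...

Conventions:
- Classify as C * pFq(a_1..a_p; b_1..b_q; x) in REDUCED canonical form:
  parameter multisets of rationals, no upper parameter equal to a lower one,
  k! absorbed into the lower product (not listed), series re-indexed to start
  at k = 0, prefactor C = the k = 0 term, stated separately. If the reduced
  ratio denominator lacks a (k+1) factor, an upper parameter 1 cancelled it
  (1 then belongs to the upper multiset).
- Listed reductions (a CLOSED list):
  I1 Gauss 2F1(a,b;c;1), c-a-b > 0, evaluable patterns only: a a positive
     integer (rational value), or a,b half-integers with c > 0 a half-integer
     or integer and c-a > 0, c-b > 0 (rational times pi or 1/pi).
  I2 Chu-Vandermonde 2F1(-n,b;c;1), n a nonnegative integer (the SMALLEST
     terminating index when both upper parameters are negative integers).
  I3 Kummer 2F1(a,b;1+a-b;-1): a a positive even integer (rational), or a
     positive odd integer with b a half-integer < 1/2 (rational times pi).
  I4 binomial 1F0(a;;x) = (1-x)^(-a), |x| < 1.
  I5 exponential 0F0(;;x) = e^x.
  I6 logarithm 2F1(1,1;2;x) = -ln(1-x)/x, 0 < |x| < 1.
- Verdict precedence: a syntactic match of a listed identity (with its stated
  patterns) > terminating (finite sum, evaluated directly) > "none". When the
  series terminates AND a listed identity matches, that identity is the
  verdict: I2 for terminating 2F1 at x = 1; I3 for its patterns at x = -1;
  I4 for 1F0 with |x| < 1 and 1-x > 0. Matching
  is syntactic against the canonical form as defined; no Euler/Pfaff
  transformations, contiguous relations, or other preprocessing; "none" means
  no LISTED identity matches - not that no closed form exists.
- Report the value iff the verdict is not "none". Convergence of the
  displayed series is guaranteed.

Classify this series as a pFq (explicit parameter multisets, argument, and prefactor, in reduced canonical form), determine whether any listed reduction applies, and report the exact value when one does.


The series (x = -2/3) is 2F1: upper {1, 3/2}, lower {2}, prefactor -3/2. Verdict: none - at argument -2/3 the multisets {1, 3/2} ; {2} match no listed identity.

Key observation: from the first term -3/2: the running product (C = -3/2) telescopes to a rising factorial.
Term ratio: r(k) = (-2/3) * (k+1) (k+3/2) / [(k+2) (k+1)] - rational in k. x = (-2/3); t_0 = -3/2; negate the roots.


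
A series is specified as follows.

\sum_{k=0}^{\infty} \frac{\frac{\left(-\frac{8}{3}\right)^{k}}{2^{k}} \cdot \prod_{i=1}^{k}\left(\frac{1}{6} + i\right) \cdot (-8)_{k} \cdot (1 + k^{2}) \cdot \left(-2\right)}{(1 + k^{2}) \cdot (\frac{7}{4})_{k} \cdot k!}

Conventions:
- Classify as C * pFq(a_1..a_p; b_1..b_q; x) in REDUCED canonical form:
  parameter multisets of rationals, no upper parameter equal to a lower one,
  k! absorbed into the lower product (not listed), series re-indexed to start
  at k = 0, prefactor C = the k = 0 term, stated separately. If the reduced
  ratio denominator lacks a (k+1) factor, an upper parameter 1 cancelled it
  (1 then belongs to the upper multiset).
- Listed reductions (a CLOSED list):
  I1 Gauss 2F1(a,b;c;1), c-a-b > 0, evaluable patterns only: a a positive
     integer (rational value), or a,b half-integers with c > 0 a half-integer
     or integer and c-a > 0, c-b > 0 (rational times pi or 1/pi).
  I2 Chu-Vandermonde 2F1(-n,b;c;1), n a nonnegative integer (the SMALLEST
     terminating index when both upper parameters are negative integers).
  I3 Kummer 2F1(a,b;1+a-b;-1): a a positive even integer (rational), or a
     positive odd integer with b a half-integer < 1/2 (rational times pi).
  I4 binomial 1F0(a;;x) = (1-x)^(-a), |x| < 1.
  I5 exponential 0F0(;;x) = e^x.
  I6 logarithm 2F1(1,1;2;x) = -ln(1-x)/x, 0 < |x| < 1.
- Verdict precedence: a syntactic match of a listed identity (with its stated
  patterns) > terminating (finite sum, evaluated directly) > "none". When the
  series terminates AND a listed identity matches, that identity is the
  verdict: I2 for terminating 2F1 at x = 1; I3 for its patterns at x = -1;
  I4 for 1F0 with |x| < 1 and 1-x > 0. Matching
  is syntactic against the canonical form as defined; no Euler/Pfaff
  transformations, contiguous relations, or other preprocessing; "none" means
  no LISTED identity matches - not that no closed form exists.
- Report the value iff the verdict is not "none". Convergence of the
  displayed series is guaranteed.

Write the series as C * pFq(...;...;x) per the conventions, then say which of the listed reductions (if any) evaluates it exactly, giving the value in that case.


Canonical form: C = -2 times 2F1 with upper {-8, \frac{7}{6}}, lower {\frac{7}{4}}, x = -\frac{4}{3}. Verdict: terminating - the sum ends at index 8 because -8 is a negative integer; exact evaluation follows. Hence: -\frac{2932409212661122}{4410782267265}.

Structural cue: t_0 being -2, the two k-th powers (prefactor -2) combine into one argument.
Term ratio: r(k) = -\frac{4}{3} * (k-8) (k+\frac{7}{6}) / [(k+\frac{7}{4}) (k+1)] - rational; roots negated = parameters, x = -\frac{4}{3}, C = -2.


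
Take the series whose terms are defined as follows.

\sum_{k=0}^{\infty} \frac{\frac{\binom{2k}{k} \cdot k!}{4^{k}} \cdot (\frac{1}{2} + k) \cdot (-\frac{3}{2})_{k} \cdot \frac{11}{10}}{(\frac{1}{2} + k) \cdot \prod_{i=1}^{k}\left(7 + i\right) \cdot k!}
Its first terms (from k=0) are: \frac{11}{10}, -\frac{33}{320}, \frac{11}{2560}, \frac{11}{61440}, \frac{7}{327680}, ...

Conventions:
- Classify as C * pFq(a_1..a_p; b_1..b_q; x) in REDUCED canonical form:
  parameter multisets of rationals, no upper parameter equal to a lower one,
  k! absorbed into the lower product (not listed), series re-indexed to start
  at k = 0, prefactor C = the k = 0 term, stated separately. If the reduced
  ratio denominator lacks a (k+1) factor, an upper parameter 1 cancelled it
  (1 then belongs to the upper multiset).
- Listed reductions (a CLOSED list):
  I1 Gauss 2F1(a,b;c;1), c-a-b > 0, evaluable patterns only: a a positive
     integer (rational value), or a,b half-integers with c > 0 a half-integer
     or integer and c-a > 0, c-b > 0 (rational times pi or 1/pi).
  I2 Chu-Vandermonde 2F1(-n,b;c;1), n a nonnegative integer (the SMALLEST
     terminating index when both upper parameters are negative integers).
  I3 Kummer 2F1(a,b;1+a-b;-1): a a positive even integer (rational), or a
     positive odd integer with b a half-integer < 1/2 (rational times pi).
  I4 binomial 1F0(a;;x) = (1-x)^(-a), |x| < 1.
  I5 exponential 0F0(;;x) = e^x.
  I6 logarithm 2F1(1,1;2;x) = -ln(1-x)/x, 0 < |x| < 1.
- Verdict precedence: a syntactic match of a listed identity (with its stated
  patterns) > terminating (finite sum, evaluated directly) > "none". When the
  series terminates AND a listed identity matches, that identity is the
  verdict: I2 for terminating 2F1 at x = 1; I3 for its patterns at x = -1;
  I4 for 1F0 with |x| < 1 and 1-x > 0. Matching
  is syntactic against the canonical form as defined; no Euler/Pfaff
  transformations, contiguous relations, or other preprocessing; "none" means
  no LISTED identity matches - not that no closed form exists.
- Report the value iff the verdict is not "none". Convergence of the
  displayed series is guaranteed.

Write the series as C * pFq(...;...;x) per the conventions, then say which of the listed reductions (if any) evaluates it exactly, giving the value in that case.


Structural cue: with t_0 = \frac{11}{10}, C(2k,k) (C = 11/10) equals 4^k (1/2)_k / k!.
Consecutive-term ratio: r(k) = 1 * (k-\frac{3}{2}) (k+\frac{1}{2}) / [(k+8) (k+1)] - poly over poly, x = 1 from leading terms; C = \frac{11}{10} at k = 0.

Reduced: x = 1, 2F1, upper = {-\frac{3}{2}, \frac{1}{2}}, lower = {8}, C = \frac{11}{10}. Verdict at x = 1: Gauss's theorem I1 (half-integer case) matches (x = 1; upper {-\frac{3}{2}, \frac{1}{2}} half-integers, c = 8 in the evaluable pattern). Exact value: \frac{67108864}{21332025} / \pi.


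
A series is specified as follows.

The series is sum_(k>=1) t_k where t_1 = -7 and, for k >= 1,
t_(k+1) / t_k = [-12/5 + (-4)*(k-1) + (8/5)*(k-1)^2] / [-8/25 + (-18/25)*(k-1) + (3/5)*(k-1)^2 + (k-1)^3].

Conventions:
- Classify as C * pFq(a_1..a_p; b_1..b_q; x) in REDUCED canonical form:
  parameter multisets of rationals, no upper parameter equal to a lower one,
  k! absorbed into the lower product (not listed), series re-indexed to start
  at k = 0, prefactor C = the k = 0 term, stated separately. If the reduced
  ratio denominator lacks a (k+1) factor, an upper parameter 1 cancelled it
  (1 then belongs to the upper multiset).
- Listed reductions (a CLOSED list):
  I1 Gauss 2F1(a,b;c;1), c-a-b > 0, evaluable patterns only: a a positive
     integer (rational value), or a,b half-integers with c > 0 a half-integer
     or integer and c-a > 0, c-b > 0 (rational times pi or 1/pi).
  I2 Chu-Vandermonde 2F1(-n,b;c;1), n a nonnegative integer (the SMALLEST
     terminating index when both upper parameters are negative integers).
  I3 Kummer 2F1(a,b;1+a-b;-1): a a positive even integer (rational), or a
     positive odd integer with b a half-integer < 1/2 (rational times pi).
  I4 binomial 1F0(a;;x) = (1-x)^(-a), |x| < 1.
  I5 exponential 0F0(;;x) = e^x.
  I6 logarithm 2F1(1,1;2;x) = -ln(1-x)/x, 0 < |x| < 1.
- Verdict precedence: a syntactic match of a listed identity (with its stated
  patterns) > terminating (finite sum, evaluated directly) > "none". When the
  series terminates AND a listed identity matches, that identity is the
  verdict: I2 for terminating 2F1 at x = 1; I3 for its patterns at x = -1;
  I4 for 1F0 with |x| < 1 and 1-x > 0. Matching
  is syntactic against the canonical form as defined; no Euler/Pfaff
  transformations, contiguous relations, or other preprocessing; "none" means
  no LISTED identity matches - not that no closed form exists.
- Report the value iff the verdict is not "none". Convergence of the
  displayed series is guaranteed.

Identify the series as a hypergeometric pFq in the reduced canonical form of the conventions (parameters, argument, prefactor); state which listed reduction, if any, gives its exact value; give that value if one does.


Classification (C = -7): 2F2 with upper {-3, 1/2}, lower {-4/5, 2/5}, argument x = 8/5. Verdict: terminating - upper parameter -3 makes this a finite sum (last index 3), evaluated exactly. Exact value: 1093/6.

The tell: x = (8/5) and roots of the ratio polynomials (C = -7) are the negated parameters.
Consecutive-term ratio: r(k) = (8/5) * (k-3) (k+1/2) / [(k-4/5) (k+2/5) (k+1)] ; factor over Q: parameters, x = (8/5), and C = -7.
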